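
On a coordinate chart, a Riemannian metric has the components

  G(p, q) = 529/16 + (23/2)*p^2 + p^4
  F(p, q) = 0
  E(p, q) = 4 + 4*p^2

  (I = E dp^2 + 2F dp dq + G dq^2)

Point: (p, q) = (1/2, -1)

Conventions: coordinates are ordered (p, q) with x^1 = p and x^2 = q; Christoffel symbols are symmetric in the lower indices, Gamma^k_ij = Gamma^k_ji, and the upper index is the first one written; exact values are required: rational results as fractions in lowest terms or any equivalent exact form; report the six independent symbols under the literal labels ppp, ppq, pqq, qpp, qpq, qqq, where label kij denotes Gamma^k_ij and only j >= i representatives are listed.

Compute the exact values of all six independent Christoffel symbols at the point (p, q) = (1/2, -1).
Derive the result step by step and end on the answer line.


E = 5, F = 0, G = 36 at the point
E_p = 4, E_q = 0, F_p = 0, F_q = 0, G_p = 12, G_q = 0
EG - F^2 = 180;  g^inv = (1/180) * [[36, 0], [0, 5]]
first-kind symbols [ij,l] = (1/2)(d_i g_jl + d_j g_il - d_l g_ij): [pp,p] = E_p/2 = 2, [pp,q] = F_p - E_q/2 = 0, [pq,p] = E_q/2 = 0, [pq,q] = G_p/2 = 6, [qq,p] = F_q - G_p/2 = -6, [qq,q] = G_q/2 = 0
Gamma^p_ij = (G*[ij,p] - F*[ij,q])/(EG - F^2), Gamma^q_ij = (E*[ij,q] - F*[ij,p])/(EG - F^2)

Answer: Gamma_ppp = 2/5, Gamma_ppq = 0, Gamma_pqq = -6/5, Gamma_qpp = 0, Gamma_qpq = 1/6, Gamma_qqq = 0


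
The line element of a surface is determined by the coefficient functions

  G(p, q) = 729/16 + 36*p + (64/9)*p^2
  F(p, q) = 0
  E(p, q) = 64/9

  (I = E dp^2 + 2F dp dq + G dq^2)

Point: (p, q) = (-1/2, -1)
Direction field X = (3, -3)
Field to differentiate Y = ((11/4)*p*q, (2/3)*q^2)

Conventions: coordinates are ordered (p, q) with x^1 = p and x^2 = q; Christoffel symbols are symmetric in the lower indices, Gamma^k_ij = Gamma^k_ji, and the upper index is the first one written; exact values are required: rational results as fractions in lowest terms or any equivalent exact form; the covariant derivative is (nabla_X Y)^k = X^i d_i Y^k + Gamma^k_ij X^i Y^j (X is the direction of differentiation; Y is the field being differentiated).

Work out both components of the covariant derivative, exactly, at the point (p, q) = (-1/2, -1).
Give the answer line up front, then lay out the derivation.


Answer: (nabla_X Y)^p = -1/16, (nabla_X Y)^q = 192/65

E = 64/9, F = 0, G = 4225/144 at the point
E_p = 0, E_q = 0, F_p = 0, F_q = 0, G_p = 260/9, G_q = 0
EG - F^2 = 16900/81;  g^inv = (81/16900) * [[4225/144, 0], [0, 64/9]]
first-kind symbols [ij,l] = (1/2)(d_i g_jl + d_j g_il - d_l g_ij): [pp,p] = E_p/2 = 0, [pp,q] = F_p - E_q/2 = 0, [pq,p] = E_q/2 = 0, [pq,q] = G_p/2 = 130/9, [qq,p] = F_q - G_p/2 = -130/9, [qq,q] = G_q/2 = 0
Gamma^p_ij = (G*[ij,p] - F*[ij,q])/(EG - F^2), Gamma^q_ij = (E*[ij,q] - F*[ij,p])/(EG - F^2)
Gamma_ppp = 0, Gamma_ppq = 0, Gamma_pqq = -65/32, Gamma_qpp = 0, Gamma_qpq = 32/65, Gamma_qqq = 0
X = (3, -3), Y = (11/8, 2/3) at the point


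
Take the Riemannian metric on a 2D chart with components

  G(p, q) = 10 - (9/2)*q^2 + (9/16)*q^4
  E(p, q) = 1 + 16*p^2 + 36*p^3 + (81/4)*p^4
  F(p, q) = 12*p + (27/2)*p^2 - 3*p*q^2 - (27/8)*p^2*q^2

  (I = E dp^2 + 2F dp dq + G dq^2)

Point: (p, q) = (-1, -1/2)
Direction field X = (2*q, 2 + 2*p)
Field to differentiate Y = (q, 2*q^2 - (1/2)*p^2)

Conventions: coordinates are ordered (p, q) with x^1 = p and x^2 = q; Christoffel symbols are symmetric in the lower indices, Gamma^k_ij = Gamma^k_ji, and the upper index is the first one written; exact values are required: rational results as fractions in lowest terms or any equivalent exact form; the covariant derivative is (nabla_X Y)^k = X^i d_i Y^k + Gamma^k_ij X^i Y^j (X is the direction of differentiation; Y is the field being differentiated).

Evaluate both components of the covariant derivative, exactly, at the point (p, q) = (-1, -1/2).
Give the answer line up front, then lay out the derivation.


Answer: (nabla_X Y)^p = -64/469, (nabla_X Y)^q = -829/469

E = 5/4, F = 45/32, G = 2281/256 at the point
E_p = -5, E_q = 0, F_p = -225/16, F_q = 3/8, G_p = 0, G_q = 135/32
EG - F^2 = 2345/256;  g^inv = (256/2345) * [[2281/256, -45/32], [-45/32, 5/4]]
first-kind symbols [ij,l] = (1/2)(d_i g_jl + d_j g_il - d_l g_ij): [pp,p] = E_p/2 = -5/2, [pp,q] = F_p - E_q/2 = -225/16, [pq,p] = E_q/2 = 0, [pq,q] = G_p/2 = 0, [qq,p] = F_q - G_p/2 = 3/8, [qq,q] = G_q/2 = 135/64
Gamma^p_ij = (G*[ij,p] - F*[ij,q])/(EG - F^2), Gamma^q_ij = (E*[ij,q] - F*[ij,p])/(EG - F^2)
Gamma_ppp = -128/469, Gamma_ppq = 0, Gamma_pqq = 96/2345, Gamma_qpp = -720/469, Gamma_qpq = 0, Gamma_qqq = 108/469
X = (-1, 0), Y = (-1/2, 0) at the point


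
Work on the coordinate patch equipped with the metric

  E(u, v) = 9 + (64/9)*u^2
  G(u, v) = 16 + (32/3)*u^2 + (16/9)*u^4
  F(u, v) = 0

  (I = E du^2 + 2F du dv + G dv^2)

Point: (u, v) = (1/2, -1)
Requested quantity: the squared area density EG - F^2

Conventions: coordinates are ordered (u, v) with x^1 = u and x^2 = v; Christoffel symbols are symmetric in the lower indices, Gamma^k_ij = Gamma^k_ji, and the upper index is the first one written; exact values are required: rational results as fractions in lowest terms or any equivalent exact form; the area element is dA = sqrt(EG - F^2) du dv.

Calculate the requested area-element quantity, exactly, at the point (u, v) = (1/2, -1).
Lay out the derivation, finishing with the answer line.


E = 97/9, F = 0, G = 169/9; EG - F^2 = 16393/81

Answer: EG - F^2 = 16393/81


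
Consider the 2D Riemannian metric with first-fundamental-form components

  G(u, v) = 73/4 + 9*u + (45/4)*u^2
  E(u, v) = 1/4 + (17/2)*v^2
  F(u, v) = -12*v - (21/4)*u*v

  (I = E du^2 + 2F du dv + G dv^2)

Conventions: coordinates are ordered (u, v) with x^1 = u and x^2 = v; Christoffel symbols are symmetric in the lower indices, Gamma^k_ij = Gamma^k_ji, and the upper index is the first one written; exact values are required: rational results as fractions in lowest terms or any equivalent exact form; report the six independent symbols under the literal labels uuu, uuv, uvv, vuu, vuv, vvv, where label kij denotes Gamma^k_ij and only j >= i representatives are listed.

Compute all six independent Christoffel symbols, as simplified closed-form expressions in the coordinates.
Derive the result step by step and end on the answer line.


E = 1/4 + (17/2)*v^2; F = -12*v - (21/4)*u*v; G = 73/4 + 9*u + (45/4)*u^2
Gamma^k_ij = (1/2) g^{kl} (d_i g_jl + d_j g_il - d_l g_ij), with g^inv = (1/(EG-F^2)) [[G, -F], [-F, E]]
first partials: E_u = 0, E_v = 17*v, F_u = -(21/4)*v, F_v = -12 - (21/4)*u, G_u = 9 + (45/2)*u, G_v = 0
D = EG - F^2 = 73/16 + (9/4)*u + (89/8)*v^2 + (45/16)*u^2 - (99/2)*u*v^2 + (1089/16)*u^2*v^2
expanded: Gamma^u_uu = (G E_u - 2F F_u + F E_v)/(2D), Gamma^u_uv = (G E_v - F G_u)/(2D), Gamma^u_vv = (2G F_v - G G_u - F G_v)/(2D), Gamma^v_uu = (2E F_u - E E_v - F E_u)/(2D), Gamma^v_uv = (E G_u - F E_v)/(2D), Gamma^v_vv = (E G_v - 2F F_v + F G_u)/(2D); substitute and cancel common factors

Answer: Gamma_uuu = (-1155*u*v^2 - 2640*v^2)/(1089*u^2*v^2 + 45*u^2 - 792*u*v^2 + 36*u + 178*v^2 + 73), Gamma_uuv = (2475*u^2*v + 3762*u*v + 3346*v)/(1089*u^2*v^2 + 45*u^2 - 792*u*v^2 + 36*u + 178*v^2 + 73), Gamma_uvv = (-2970*u^3 - 5346*u^2 - 7194*u - 4818)/(1089*u^2*v^2 + 45*u^2 - 792*u*v^2 + 36*u + 178*v^2 + 73), Gamma_vuu = (-1870*v^3 - 55*v)/(1089*u^2*v^2 + 45*u^2 - 792*u*v^2 + 36*u + 178*v^2 + 73), Gamma_vuv = (2244*u*v^2 + 45*u + 2244*v^2 + 18)/(1089*u^2*v^2 + 45*u^2 - 792*u*v^2 + 36*u + 178*v^2 + 73), Gamma_vvv = (-1386*u^2*v - 4554*u*v - 3168*v)/(1089*u^2*v^2 + 45*u^2 - 792*u*v^2 + 36*u + 178*v^2 + 73)


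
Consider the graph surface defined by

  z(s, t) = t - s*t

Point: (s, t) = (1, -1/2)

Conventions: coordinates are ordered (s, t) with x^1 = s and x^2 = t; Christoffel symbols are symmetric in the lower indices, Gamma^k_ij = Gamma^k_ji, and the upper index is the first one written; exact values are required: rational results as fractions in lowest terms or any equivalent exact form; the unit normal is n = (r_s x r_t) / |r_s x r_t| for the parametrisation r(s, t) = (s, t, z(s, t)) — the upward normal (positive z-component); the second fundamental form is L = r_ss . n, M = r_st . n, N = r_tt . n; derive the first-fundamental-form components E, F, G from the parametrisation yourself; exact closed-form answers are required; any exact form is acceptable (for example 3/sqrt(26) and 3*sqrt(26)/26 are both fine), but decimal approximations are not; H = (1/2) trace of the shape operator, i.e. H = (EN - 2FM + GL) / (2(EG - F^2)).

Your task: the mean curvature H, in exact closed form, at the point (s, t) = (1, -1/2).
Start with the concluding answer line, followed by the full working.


Answer: H = 0

z_s = 1/2, z_t = 0, z_ss = 0, z_st = -1, z_tt = 0
E = 5/4, F = 0, G = 1; answer radicand W^2 = 5/4
unnormalised second-form numerators: l = 0, m = -1, n = 0; L = l/sqrt(5/4), and similarly M = m/sqrt(W^2), N = n/sqrt(W^2)
H = (E*n - 2*F*m + G*l) / (2*(EG - F^2)*sqrt(W^2)); E*n - 2*F*m + G*l = 0, EG - F^2 = 5/4, so H = (0)/sqrt(5/4)


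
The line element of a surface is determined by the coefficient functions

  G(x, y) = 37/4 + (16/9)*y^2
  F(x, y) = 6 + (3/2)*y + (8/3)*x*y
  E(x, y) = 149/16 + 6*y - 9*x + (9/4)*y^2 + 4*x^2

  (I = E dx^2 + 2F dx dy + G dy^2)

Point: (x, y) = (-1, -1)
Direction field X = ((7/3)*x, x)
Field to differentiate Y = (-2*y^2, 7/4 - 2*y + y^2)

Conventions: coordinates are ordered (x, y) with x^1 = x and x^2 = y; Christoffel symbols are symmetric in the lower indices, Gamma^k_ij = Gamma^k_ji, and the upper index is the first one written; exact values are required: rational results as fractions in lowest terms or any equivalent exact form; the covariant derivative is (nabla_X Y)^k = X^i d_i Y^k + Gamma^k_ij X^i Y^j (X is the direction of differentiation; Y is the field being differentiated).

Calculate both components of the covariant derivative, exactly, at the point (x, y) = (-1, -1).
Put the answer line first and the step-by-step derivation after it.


Answer: (nabla_X Y)^x = -23295/3533, (nabla_X Y)^y = 17684/3533

E = 297/16, F = 43/6, G = 397/36 at the point
E_x = -17, E_y = 3/2, F_x = -8/3, F_y = -7/6, G_x = 0, G_y = -32/9
EG - F^2 = 88325/576;  g^inv = (576/88325) * [[397/36, -43/6], [-43/6, 297/16]]
first-kind symbols [ij,l] = (1/2)(d_i g_jl + d_j g_il - d_l g_ij): [xx,x] = E_x/2 = -17/2, [xx,y] = F_x - E_y/2 = -41/12, [xy,x] = E_y/2 = 3/4, [xy,y] = G_x/2 = 0, [yy,x] = F_y - G_x/2 = -7/6, [yy,y] = G_y/2 = -16/9
Gamma^x_ij = (G*[ij,x] - F*[ij,y])/(EG - F^2), Gamma^y_ij = (E*[ij,y] - F*[ij,x])/(EG - F^2)
Gamma_xxx = -39888/88325, Gamma_xxy = 4764/88325, Gamma_xyy = -72/88325, Gamma_yxx = -1443/88325, Gamma_yxy = -3096/88325, Gamma_yyy = -14192/88325
X = (-7/3, -1), Y = (-2, 19/4) at the point


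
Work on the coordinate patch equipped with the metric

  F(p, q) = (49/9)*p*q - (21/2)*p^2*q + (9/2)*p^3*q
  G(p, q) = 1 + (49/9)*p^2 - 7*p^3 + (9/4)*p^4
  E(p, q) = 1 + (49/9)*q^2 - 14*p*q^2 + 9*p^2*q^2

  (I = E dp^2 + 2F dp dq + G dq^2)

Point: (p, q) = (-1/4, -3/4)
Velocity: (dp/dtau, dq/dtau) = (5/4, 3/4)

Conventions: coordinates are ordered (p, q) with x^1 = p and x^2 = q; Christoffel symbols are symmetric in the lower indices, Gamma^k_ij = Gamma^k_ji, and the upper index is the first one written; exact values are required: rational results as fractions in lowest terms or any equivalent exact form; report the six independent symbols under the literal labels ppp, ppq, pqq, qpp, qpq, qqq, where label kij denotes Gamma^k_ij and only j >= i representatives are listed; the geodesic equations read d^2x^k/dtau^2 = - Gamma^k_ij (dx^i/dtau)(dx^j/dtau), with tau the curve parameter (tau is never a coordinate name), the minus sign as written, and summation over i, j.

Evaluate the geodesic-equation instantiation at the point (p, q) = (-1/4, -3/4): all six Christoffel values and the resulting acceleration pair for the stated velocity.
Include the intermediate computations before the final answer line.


E = 1625/256, F = 2405/1536, G = 13441/9216 at the point
E_p = -333/32, E_q = -1369/96, F_p = -3323/384, F_q = -2405/1152, G_p = -2405/576, G_q = 0
EG - F^2 = 62725/9216;  g^inv = (9216/62725) * [[13441/9216, -2405/1536], [-2405/1536, 1625/256]]
first-kind symbols [ij,l] = (1/2)(d_i g_jl + d_j g_il - d_l g_ij): [pp,p] = E_p/2 = -333/64, [pp,q] = F_p - E_q/2 = -195/128, [pq,p] = E_q/2 = -1369/192, [pq,q] = G_p/2 = -2405/1152, [qq,p] = F_q - G_p/2 = 0, [qq,q] = G_q/2 = 0
Gamma^p_ij = (G*[ij,p] - F*[ij,q])/(EG - F^2), Gamma^q_ij = (E*[ij,q] - F*[ij,p])/(EG - F^2)
Gamma_ppp = -47952/62725, Gamma_ppq = -65712/62725, Gamma_pqq = 0, Gamma_qpp = -216/965, Gamma_qpq = -296/965, Gamma_qqq = 0
d^2p/dtau^2 = -(Gamma_ppp*(5/4)^2 + 2*Gamma_ppq*(5/4)*(3/4) + Gamma_pqq*(3/4)^2) = 39627/12545
d^2q/dtau^2 = -(Gamma_qpp*(5/4)^2 + 2*Gamma_qpq*(5/4)*(3/4) + Gamma_qqq*(3/4)^2) = 357/386

Answer: Gamma_ppp = -47952/62725, Gamma_ppq = -65712/62725, Gamma_pqq = 0, Gamma_qpp = -216/965, Gamma_qpq = -296/965, Gamma_qqq = 0; accelerations (d^2p/dtau^2, d^2q/dtau^2) = (39627/12545, 357/386)


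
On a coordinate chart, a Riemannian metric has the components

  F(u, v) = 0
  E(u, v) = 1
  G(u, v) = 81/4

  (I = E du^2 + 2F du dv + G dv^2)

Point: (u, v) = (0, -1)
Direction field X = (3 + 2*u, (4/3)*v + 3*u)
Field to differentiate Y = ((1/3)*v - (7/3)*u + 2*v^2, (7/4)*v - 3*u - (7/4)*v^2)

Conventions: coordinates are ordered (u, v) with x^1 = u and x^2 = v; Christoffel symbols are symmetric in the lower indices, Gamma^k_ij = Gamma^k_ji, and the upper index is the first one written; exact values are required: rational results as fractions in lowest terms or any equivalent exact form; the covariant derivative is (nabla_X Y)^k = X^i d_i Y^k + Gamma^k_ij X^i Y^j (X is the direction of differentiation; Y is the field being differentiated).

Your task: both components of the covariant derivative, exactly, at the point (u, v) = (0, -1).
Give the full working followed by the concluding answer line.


E = 1, F = 0, G = 81/4 at the point
E_u = 0, E_v = 0, F_u = 0, F_v = 0, G_u = 0, G_v = 0
EG - F^2 = 81/4;  g^inv = (4/81) * [[81/4, 0], [0, 1]]
first-kind symbols [ij,l] = (1/2)(d_i g_jl + d_j g_il - d_l g_ij): [uu,u] = E_u/2 = 0, [uu,v] = F_u - E_v/2 = 0, [uv,u] = E_v/2 = 0, [uv,v] = G_u/2 = 0, [vv,u] = F_v - G_u/2 = 0, [vv,v] = G_v/2 = 0
Gamma^u_ij = (G*[ij,u] - F*[ij,v])/(EG - F^2), Gamma^v_ij = (E*[ij,v] - F*[ij,u])/(EG - F^2)
Gamma_uuu = 0, Gamma_uuv = 0, Gamma_uvv = 0, Gamma_vuu = 0, Gamma_vuv = 0, Gamma_vvv = 0
X = (3, -4/3), Y = (5/3, -7/2) at the point

Answer: (nabla_X Y)^u = -19/9, (nabla_X Y)^v = -16


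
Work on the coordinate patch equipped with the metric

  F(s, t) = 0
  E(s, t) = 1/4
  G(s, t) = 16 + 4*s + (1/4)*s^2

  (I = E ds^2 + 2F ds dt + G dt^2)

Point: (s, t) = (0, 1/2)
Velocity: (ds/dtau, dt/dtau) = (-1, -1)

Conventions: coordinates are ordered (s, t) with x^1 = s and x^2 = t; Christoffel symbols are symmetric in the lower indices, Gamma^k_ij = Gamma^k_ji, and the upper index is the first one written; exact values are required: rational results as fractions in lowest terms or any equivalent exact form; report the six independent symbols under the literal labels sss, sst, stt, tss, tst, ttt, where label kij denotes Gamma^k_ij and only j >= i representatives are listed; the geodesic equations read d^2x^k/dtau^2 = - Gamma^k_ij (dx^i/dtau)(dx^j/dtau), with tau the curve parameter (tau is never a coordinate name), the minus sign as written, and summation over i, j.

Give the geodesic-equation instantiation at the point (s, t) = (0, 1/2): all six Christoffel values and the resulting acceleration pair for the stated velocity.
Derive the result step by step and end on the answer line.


E = 1/4, F = 0, G = 16 at the point
E_s = 0, E_t = 0, F_s = 0, F_t = 0, G_s = 4, G_t = 0
EG - F^2 = 4;  g^inv = (1/4) * [[16, 0], [0, 1/4]]
first-kind symbols [ij,l] = (1/2)(d_i g_jl + d_j g_il - d_l g_ij): [ss,s] = E_s/2 = 0, [ss,t] = F_s - E_t/2 = 0, [st,s] = E_t/2 = 0, [st,t] = G_s/2 = 2, [tt,s] = F_t - G_s/2 = -2, [tt,t] = G_t/2 = 0
Gamma^s_ij = (G*[ij,s] - F*[ij,t])/(EG - F^2), Gamma^t_ij = (E*[ij,t] - F*[ij,s])/(EG - F^2)
Gamma_sss = 0, Gamma_sst = 0, Gamma_stt = -8, Gamma_tss = 0, Gamma_tst = 1/8, Gamma_ttt = 0
d^2s/dtau^2 = -(Gamma_sss*(-1)^2 + 2*Gamma_sst*(-1)*(-1) + Gamma_stt*(-1)^2) = 8
d^2t/dtau^2 = -(Gamma_tss*(-1)^2 + 2*Gamma_tst*(-1)*(-1) + Gamma_ttt*(-1)^2) = -1/4

Answer: Gamma_sss = 0, Gamma_sst = 0, Gamma_stt = -8, Gamma_tss = 0, Gamma_tst = 1/8, Gamma_ttt = 0; accelerations (d^2s/dtau^2, d^2t/dtau^2) = (8, -1/4)


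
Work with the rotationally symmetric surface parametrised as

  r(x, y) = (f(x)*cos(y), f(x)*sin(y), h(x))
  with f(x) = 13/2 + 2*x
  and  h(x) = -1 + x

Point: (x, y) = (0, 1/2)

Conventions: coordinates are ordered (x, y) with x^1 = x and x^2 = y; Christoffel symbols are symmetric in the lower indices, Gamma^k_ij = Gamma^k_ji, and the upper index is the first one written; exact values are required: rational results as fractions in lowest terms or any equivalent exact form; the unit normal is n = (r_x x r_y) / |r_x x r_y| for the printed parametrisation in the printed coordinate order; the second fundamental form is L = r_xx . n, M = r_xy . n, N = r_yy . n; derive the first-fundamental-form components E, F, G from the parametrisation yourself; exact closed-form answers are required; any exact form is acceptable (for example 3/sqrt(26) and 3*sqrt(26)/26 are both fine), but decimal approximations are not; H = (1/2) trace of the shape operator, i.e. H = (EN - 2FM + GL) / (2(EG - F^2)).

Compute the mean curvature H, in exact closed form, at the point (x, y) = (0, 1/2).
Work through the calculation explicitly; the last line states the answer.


f = 13/2, f' = 2, f'' = 0, h' = 1, h'' = 0
E = 5, F = 0, G = 169/4; answer radicand W^2 = 5
unnormalised second-form numerators: l = 0, m = 0, n = 13/2; L = l/sqrt(5), and similarly M = m/sqrt(W^2), N = n/sqrt(W^2)
H = (E*n - 2*F*m + G*l) / (2*(EG - F^2)*sqrt(W^2)); E*n - 2*F*m + G*l = 65/2, EG - F^2 = 845/4, so H = (1/13)/sqrt(5)

Answer: H = sqrt(5)/65


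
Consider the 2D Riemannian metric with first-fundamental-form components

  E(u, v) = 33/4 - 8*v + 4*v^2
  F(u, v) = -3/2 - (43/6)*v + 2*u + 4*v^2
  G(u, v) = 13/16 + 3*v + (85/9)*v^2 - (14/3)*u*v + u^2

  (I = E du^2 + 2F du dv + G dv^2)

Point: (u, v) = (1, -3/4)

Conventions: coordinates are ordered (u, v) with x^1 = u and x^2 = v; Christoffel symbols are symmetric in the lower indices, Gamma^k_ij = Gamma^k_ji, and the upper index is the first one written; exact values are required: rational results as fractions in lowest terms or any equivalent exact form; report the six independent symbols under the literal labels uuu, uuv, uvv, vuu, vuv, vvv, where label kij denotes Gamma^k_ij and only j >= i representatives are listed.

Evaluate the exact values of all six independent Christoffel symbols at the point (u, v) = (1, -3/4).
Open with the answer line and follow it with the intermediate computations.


Answer: Gamma_uuu = -4680/4619, Gamma_uuv = -5182/4619, Gamma_uvv = -13244/13857, Gamma_vuu = 9504/4619, Gamma_vuv = 6544/4619, Gamma_vvv = -250/13857

E = 33/2, F = 65/8, G = 67/8 at the point
E_u = 0, E_v = -14, F_u = 2, F_v = -79/6, G_u = 11/2, G_v = -95/6
EG - F^2 = 4619/64;  g^inv = (64/4619) * [[67/8, -65/8], [-65/8, 33/2]]
first-kind symbols [ij,l] = (1/2)(d_i g_jl + d_j g_il - d_l g_ij): [uu,u] = E_u/2 = 0, [uu,v] = F_u - E_v/2 = 9, [uv,u] = E_v/2 = -7, [uv,v] = G_u/2 = 11/4, [vv,u] = F_v - G_u/2 = -191/12, [vv,v] = G_v/2 = -95/12
Gamma^u_ij = (G*[ij,u] - F*[ij,v])/(EG - F^2), Gamma^v_ij = (E*[ij,v] - F*[ij,u])/(EG - F^2)


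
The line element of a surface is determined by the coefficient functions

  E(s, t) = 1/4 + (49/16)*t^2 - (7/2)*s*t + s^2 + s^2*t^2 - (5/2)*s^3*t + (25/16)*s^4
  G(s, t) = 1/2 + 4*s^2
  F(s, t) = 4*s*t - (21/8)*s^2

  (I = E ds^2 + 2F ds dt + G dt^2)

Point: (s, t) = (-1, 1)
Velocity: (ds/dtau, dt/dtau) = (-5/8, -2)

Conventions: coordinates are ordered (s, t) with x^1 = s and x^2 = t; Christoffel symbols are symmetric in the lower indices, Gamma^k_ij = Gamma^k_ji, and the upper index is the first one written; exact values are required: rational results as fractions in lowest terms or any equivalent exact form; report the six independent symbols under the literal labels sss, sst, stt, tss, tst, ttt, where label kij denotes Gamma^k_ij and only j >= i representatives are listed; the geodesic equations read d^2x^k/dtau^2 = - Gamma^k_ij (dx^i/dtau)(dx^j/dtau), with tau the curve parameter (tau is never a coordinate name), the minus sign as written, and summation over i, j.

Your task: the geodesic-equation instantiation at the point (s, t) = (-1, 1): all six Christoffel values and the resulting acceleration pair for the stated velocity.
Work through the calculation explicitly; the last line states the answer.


E = 103/8, F = -53/8, G = 9/2 at the point
E_s = -85/4, E_t = 113/8, F_s = 37/4, F_t = -4, G_s = -8, G_t = 0
EG - F^2 = 899/64;  g^inv = (64/899) * [[9/2, 53/8], [53/8, 103/8]]
first-kind symbols [ij,l] = (1/2)(d_i g_jl + d_j g_il - d_l g_ij): [ss,s] = E_s/2 = -85/8, [ss,t] = F_s - E_t/2 = 35/16, [st,s] = E_t/2 = 113/16, [st,t] = G_s/2 = -4, [tt,s] = F_t - G_s/2 = 0, [tt,t] = G_t/2 = 0
Gamma^s_ij = (G*[ij,s] - F*[ij,t])/(EG - F^2), Gamma^t_ij = (E*[ij,t] - F*[ij,s])/(EG - F^2)
Gamma_sss = -4265/1798, Gamma_sst = 338/899, Gamma_stt = 0, Gamma_tss = -5405/1798, Gamma_tst = -603/1798, Gamma_ttt = 0
d^2s/dtau^2 = -(Gamma_sss*(-5/8)^2 + 2*Gamma_sst*(-5/8)*(-2) + Gamma_stt*(-2)^2) = -1535/115072
d^2t/dtau^2 = -(Gamma_tss*(-5/8)^2 + 2*Gamma_tst*(-5/8)*(-2) + Gamma_ttt*(-2)^2) = 231605/115072

Answer: Gamma_sss = -4265/1798, Gamma_sst = 338/899, Gamma_stt = 0, Gamma_tss = -5405/1798, Gamma_tst = -603/1798, Gamma_ttt = 0; accelerations (d^2s/dtau^2, d^2t/dtau^2) = (-1535/115072, 231605/115072)


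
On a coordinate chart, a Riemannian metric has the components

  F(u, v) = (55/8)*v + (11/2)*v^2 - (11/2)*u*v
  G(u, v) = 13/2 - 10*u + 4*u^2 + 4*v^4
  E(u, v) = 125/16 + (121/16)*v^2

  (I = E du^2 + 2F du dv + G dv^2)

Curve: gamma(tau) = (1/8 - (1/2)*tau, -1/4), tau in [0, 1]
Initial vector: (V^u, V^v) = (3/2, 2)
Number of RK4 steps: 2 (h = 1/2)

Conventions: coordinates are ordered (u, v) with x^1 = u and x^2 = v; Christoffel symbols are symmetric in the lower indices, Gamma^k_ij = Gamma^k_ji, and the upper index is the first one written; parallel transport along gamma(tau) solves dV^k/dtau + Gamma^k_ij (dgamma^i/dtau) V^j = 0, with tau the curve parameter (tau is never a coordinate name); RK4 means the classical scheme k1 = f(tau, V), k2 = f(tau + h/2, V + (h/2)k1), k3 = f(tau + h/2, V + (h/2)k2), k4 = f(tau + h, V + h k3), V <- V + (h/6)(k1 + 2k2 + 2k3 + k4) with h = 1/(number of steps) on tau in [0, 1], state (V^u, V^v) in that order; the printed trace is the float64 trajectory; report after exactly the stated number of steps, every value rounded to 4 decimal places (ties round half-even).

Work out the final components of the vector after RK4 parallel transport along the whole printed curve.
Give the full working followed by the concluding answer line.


gamma'(tau) = (-1/2, 0); f(tau, V)^k = -Gamma^k_ij(gamma(tau)) gamma'^i(tau) V^j; h = 1/2; intermediate values shown to 6 dp
curve data and Christoffel symbols at the stage parameters:
  tau = 0.000000: gamma = (0.125000, -0.250000), gamma' = (-0.500000, 0.000000); Gamma_uuu = 0.092020, Gamma_uuv = -0.362733, Gamma_uvv = 0.986996, Gamma_vuu = 0.633682, Gamma_vuv = -0.926482, Gamma_vvv = 0.199410
  tau = 0.250000: gamma = (0.000000, -0.250000), gamma' = (-0.500000, 0.000000); Gamma_uuu = 0.086198, Gamma_uuv = -0.368453, Gamma_uvv = 1.138041, Gamma_vuu = 0.519389, Gamma_vuv = -0.845141, Gamma_vvv = 0.220977
  tau = 0.500000: gamma = (-0.125000, -0.250000), gamma' = (-0.500000, 0.000000); Gamma_uuu = 0.080870, Gamma_uuv = -0.373138, Gamma_uvv = 1.289281, Gamma_vuu = 0.433146, Gamma_vuv = -0.776329, Gamma_vvv = 0.238800
  tau = 0.750000: gamma = (-0.250000, -0.250000), gamma' = (-0.500000, 0.000000); Gamma_uuu = 0.076041, Gamma_uuv = -0.377038, Gamma_uvv = 1.440665, Gamma_vuu = 0.366551, Gamma_vuv = -0.717494, Gamma_vvv = 0.253749
  tau = 1.000000: gamma = (-0.375000, -0.250000), gamma' = (-0.500000, 0.000000); Gamma_uuu = 0.071676, Gamma_uuv = -0.380330, Gamma_uvv = 1.592156, Gamma_vuu = 0.314102, Gamma_vuv = -0.666695, Gamma_vvv = 0.266451
step 0: V^u = 1.5000, V^v = 2.0000
step 1: k1 = (-0.293718, -0.451221), k2 = (-0.286188, -0.427000), k3 = (-0.287223, -0.429070), k4 = (-0.278267, -0.399297); V <- V + (h/6)(k1 + 2k2 + 2k3 + k4): V^u = 1.3568, V^v = 1.7864
step 2: k1 = (-0.278434, -0.399595), k2 = (-0.269008, -0.369140), k3 = (-0.270354, -0.371439), k4 = (-0.260623, -0.341746); V <- V + (h/6)(k1 + 2k2 + 2k3 + k4): V^u = 1.2220, V^v = 1.6012

Answer: V^u = 1.2220, V^v = 1.6012


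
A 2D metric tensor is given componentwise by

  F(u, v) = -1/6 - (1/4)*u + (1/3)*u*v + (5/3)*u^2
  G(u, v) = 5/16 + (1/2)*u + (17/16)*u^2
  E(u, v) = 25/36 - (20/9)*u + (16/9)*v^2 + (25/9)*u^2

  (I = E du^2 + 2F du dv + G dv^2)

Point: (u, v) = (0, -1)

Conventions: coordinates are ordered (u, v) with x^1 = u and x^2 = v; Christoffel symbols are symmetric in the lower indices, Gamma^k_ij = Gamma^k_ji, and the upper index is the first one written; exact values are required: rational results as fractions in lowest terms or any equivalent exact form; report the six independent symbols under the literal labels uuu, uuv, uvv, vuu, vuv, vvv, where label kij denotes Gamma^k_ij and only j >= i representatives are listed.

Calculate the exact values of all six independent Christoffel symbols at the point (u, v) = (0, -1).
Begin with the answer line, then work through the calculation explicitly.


Answer: Gamma_uuu = -256/1287, Gamma_uuv = -296/429, Gamma_uvv = -15/143, Gamma_vuu = 14348/3861, Gamma_vuv = 556/1287, Gamma_vvv = -8/143

E = 89/36, F = -1/6, G = 5/16 at the point
E_u = -20/9, E_v = -32/9, F_u = -7/12, F_v = 0, G_u = 1/2, G_v = 0
EG - F^2 = 143/192;  g^inv = (192/143) * [[5/16, 1/6], [1/6, 89/36]]
first-kind symbols [ij,l] = (1/2)(d_i g_jl + d_j g_il - d_l g_ij): [uu,u] = E_u/2 = -10/9, [uu,v] = F_u - E_v/2 = 43/36, [uv,u] = E_v/2 = -16/9, [uv,v] = G_u/2 = 1/4, [vv,u] = F_v - G_u/2 = -1/4, [vv,v] = G_v/2 = 0
Gamma^u_ij = (G*[ij,u] - F*[ij,v])/(EG - F^2), Gamma^v_ij = (E*[ij,v] - F*[ij,u])/(EG - F^2)


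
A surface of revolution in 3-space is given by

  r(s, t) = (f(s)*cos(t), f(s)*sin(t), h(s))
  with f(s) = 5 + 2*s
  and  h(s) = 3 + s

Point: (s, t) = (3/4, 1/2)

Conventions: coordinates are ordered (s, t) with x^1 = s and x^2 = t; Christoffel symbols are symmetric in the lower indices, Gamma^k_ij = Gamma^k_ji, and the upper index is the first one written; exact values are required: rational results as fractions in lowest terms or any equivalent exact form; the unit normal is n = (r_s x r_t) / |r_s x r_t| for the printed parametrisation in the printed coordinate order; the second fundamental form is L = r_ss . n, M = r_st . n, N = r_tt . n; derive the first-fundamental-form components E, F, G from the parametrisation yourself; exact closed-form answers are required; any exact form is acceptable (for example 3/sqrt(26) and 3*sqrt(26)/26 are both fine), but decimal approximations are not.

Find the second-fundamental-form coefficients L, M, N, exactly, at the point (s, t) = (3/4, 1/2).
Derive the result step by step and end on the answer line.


f = 13/2, f' = 2, f'' = 0, h' = 1, h'' = 0
E = 5, F = 0, G = 169/4; answer radicand W^2 = 5
unnormalised second-form numerators: l = 0, m = 0, n = 13/2; L = l/sqrt(5), and similarly M = m/sqrt(W^2), N = n/sqrt(W^2)

Answer: L = 0, M = 0, N = 13*sqrt(5)/10


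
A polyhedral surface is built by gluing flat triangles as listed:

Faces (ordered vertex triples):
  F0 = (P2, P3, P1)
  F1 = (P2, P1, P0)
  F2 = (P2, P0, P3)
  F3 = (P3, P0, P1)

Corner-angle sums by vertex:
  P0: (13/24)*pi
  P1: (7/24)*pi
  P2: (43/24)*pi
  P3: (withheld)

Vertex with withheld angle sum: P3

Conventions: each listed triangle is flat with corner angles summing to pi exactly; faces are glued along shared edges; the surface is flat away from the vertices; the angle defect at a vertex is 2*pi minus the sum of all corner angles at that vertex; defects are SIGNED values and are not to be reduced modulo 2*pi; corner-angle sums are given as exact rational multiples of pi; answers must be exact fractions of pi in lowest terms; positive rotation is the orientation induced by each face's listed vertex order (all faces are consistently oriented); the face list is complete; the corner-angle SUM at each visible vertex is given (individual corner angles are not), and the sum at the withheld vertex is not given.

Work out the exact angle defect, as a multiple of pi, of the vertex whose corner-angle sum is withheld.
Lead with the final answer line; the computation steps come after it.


Answer: defect(P3) = (5/8)*pi

V = 4, E = 6, F = 4; chi = V - E + F = 2
Gauss-Bonnet: total defect = 2*pi*chi = 4*pi; visible defects sum to (27/8)*pi


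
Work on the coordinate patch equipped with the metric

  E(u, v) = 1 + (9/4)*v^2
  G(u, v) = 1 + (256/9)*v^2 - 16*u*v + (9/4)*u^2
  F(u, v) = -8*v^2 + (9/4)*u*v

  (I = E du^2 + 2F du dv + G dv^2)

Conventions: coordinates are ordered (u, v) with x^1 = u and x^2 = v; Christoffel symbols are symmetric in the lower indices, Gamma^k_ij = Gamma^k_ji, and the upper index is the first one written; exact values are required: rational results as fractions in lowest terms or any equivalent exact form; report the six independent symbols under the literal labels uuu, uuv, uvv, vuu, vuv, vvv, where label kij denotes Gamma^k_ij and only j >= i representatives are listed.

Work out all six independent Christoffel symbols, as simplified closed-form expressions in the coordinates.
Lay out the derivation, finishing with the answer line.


E = 1 + (9/4)*v^2; F = -8*v^2 + (9/4)*u*v; G = 1 + (256/9)*v^2 - 16*u*v + (9/4)*u^2
Gamma^k_ij = (1/2) g^{kl} (d_i g_jl + d_j g_il - d_l g_ij), with g^inv = (1/(EG-F^2)) [[G, -F], [-F, E]]
first partials: E_u = 0, E_v = (9/2)*v, F_u = (9/4)*v, F_v = -16*v + (9/4)*u, G_u = -16*v + (9/2)*u, G_v = (512/9)*v - 16*u
D = EG - F^2 = 1 + (1105/36)*v^2 - 16*u*v + (9/4)*u^2
expanded: Gamma^u_uu = (G E_u - 2F F_u + F E_v)/(2D), Gamma^u_uv = (G E_v - F G_u)/(2D), Gamma^u_vv = (2G F_v - G G_u - F G_v)/(2D), Gamma^v_uu = (2E F_u - E E_v - F E_u)/(2D), Gamma^v_uv = (E G_u - F E_v)/(2D), Gamma^v_vv = (E G_v - 2F F_v + F G_u)/(2D); substitute and cancel common factors

Answer: Gamma_uuu = 0, Gamma_uuv = 81*v/(81*u^2 - 576*u*v + 1105*v^2 + 36), Gamma_uvv = -288*v/(81*u^2 - 576*u*v + 1105*v^2 + 36), Gamma_vuu = 0, Gamma_vuv = (81*u - 288*v)/(81*u^2 - 576*u*v + 1105*v^2 + 36), Gamma_vvv = (-288*u + 1024*v)/(81*u^2 - 576*u*v + 1105*v^2 + 36)


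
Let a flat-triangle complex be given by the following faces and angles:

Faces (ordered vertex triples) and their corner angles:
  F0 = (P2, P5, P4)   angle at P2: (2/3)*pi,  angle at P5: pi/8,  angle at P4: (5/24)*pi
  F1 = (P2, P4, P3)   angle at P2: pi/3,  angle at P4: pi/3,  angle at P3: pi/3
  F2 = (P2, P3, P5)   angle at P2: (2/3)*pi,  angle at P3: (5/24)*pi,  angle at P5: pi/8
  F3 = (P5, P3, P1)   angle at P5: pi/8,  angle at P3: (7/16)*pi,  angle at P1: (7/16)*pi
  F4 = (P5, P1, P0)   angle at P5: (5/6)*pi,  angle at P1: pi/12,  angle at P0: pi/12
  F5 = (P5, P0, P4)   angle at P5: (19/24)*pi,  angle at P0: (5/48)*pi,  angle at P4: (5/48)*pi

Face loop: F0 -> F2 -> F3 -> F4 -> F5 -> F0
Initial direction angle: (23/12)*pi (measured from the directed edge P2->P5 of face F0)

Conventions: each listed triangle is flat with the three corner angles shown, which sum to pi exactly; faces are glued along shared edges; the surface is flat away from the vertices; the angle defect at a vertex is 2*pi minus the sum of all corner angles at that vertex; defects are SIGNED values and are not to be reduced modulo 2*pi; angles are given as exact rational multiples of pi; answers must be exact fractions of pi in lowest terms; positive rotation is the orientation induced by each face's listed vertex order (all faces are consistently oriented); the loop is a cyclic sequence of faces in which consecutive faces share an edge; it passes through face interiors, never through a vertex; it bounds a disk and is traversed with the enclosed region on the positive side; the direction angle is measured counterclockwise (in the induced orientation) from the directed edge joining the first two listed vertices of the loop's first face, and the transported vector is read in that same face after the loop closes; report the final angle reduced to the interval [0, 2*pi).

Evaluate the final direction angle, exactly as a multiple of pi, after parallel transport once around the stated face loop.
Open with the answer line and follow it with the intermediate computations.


Answer: final direction angle = (23/12)*pi

enclosed vertex P5: corner angles sum to 2*pi, defect = 2*pi - 2*pi = 0
final direction = starting direction + enclosed defect total, reduced mod 2*pi (induced orientation)
final angle = (23/12)*pi + 0 = (23/12)*pi (mod 2*pi)


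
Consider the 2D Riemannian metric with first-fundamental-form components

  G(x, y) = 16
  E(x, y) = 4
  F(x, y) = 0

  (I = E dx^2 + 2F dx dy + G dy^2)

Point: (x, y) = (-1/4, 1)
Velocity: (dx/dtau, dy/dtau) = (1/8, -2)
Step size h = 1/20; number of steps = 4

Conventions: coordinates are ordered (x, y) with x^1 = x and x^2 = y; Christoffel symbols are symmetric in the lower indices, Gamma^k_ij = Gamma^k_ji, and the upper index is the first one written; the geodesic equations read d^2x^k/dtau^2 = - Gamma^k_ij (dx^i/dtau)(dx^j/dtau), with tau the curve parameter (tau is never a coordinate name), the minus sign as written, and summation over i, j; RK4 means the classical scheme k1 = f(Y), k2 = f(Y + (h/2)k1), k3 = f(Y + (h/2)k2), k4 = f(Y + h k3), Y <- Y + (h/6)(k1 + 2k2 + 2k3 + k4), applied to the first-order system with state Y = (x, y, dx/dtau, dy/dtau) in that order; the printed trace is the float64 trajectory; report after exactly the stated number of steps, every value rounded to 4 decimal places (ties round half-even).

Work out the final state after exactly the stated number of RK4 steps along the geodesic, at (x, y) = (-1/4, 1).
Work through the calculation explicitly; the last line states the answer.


f(Y) = (dx/dtau, dy/dtau, -Gamma^x_ij Y'^i Y'^j, -Gamma^y_ij Y'^i Y'^j) with the Gammas evaluated at the stage position; h = 0.050000; intermediate values shown to 6 dp
step 0: x = -0.2500, y = 1.0000, dx/dtau = 0.1250, dy/dtau = -2.0000
step 1:
  k1: at (x, y) = (-0.250000, 1.000000), (dx/dtau, dy/dtau) = (0.125000, -2.000000); Gamma_xxx = 0.000000, Gamma_xxy = 0.000000, Gamma_xyy = 0.000000, Gamma_yxx = 0.000000, Gamma_yxy = 0.000000, Gamma_yyy = 0.000000; k1 = (0.125000, -2.000000, 0.000000, 0.000000)
  k2: at (x, y) = (-0.246875, 0.950000), (dx/dtau, dy/dtau) = (0.125000, -2.000000); Gamma_xxx = 0.000000, Gamma_xxy = 0.000000, Gamma_xyy = 0.000000, Gamma_yxx = 0.000000, Gamma_yxy = 0.000000, Gamma_yyy = 0.000000; k2 = (0.125000, -2.000000, 0.000000, 0.000000)
  k3: at (x, y) = (-0.246875, 0.950000), (dx/dtau, dy/dtau) = (0.125000, -2.000000); Gamma_xxx = 0.000000, Gamma_xxy = 0.000000, Gamma_xyy = 0.000000, Gamma_yxx = 0.000000, Gamma_yxy = 0.000000, Gamma_yyy = 0.000000; k3 = (0.125000, -2.000000, 0.000000, 0.000000)
  k4: at (x, y) = (-0.243750, 0.900000), (dx/dtau, dy/dtau) = (0.125000, -2.000000); Gamma_xxx = 0.000000, Gamma_xxy = 0.000000, Gamma_xyy = 0.000000, Gamma_yxx = 0.000000, Gamma_yxy = 0.000000, Gamma_yyy = 0.000000; k4 = (0.125000, -2.000000, 0.000000, 0.000000)
  Y <- Y + (h/6)(k1 + 2k2 + 2k3 + k4): x = -0.2437, y = 0.9000, dx/dtau = 0.1250, dy/dtau = -2.0000
step 2:
  k1: at (x, y) = (-0.243750, 0.900000), (dx/dtau, dy/dtau) = (0.125000, -2.000000); Gamma_xxx = 0.000000, Gamma_xxy = 0.000000, Gamma_xyy = 0.000000, Gamma_yxx = 0.000000, Gamma_yxy = 0.000000, Gamma_yyy = 0.000000; k1 = (0.125000, -2.000000, 0.000000, 0.000000)
  k2: at (x, y) = (-0.240625, 0.850000), (dx/dtau, dy/dtau) = (0.125000, -2.000000); Gamma_xxx = 0.000000, Gamma_xxy = 0.000000, Gamma_xyy = 0.000000, Gamma_yxx = 0.000000, Gamma_yxy = 0.000000, Gamma_yyy = 0.000000; k2 = (0.125000, -2.000000, 0.000000, 0.000000)
  k3: at (x, y) = (-0.240625, 0.850000), (dx/dtau, dy/dtau) = (0.125000, -2.000000); Gamma_xxx = 0.000000, Gamma_xxy = 0.000000, Gamma_xyy = 0.000000, Gamma_yxx = 0.000000, Gamma_yxy = 0.000000, Gamma_yyy = 0.000000; k3 = (0.125000, -2.000000, 0.000000, 0.000000)
  k4: at (x, y) = (-0.237500, 0.800000), (dx/dtau, dy/dtau) = (0.125000, -2.000000); Gamma_xxx = 0.000000, Gamma_xxy = 0.000000, Gamma_xyy = 0.000000, Gamma_yxx = 0.000000, Gamma_yxy = 0.000000, Gamma_yyy = 0.000000; k4 = (0.125000, -2.000000, 0.000000, 0.000000)
  Y <- Y + (h/6)(k1 + 2k2 + 2k3 + k4): x = -0.2375, y = 0.8000, dx/dtau = 0.1250, dy/dtau = -2.0000
step 3:
  k1: at (x, y) = (-0.237500, 0.800000), (dx/dtau, dy/dtau) = (0.125000, -2.000000); Gamma_xxx = 0.000000, Gamma_xxy = 0.000000, Gamma_xyy = 0.000000, Gamma_yxx = 0.000000, Gamma_yxy = 0.000000, Gamma_yyy = 0.000000; k1 = (0.125000, -2.000000, 0.000000, 0.000000)
  k2: at (x, y) = (-0.234375, 0.750000), (dx/dtau, dy/dtau) = (0.125000, -2.000000); Gamma_xxx = 0.000000, Gamma_xxy = 0.000000, Gamma_xyy = 0.000000, Gamma_yxx = 0.000000, Gamma_yxy = 0.000000, Gamma_yyy = 0.000000; k2 = (0.125000, -2.000000, 0.000000, 0.000000)
  k3: at (x, y) = (-0.234375, 0.750000), (dx/dtau, dy/dtau) = (0.125000, -2.000000); Gamma_xxx = 0.000000, Gamma_xxy = 0.000000, Gamma_xyy = 0.000000, Gamma_yxx = 0.000000, Gamma_yxy = 0.000000, Gamma_yyy = 0.000000; k3 = (0.125000, -2.000000, 0.000000, 0.000000)
  k4: at (x, y) = (-0.231250, 0.700000), (dx/dtau, dy/dtau) = (0.125000, -2.000000); Gamma_xxx = 0.000000, Gamma_xxy = 0.000000, Gamma_xyy = 0.000000, Gamma_yxx = 0.000000, Gamma_yxy = 0.000000, Gamma_yyy = 0.000000; k4 = (0.125000, -2.000000, 0.000000, 0.000000)
  Y <- Y + (h/6)(k1 + 2k2 + 2k3 + k4): x = -0.2312, y = 0.7000, dx/dtau = 0.1250, dy/dtau = -2.0000
step 4:
  k1: at (x, y) = (-0.231250, 0.700000), (dx/dtau, dy/dtau) = (0.125000, -2.000000); Gamma_xxx = 0.000000, Gamma_xxy = 0.000000, Gamma_xyy = 0.000000, Gamma_yxx = 0.000000, Gamma_yxy = 0.000000, Gamma_yyy = 0.000000; k1 = (0.125000, -2.000000, 0.000000, 0.000000)
  k2: at (x, y) = (-0.228125, 0.650000), (dx/dtau, dy/dtau) = (0.125000, -2.000000); Gamma_xxx = 0.000000, Gamma_xxy = 0.000000, Gamma_xyy = 0.000000, Gamma_yxx = 0.000000, Gamma_yxy = 0.000000, Gamma_yyy = 0.000000; k2 = (0.125000, -2.000000, 0.000000, 0.000000)
  k3: at (x, y) = (-0.228125, 0.650000), (dx/dtau, dy/dtau) = (0.125000, -2.000000); Gamma_xxx = 0.000000, Gamma_xxy = 0.000000, Gamma_xyy = 0.000000, Gamma_yxx = 0.000000, Gamma_yxy = 0.000000, Gamma_yyy = 0.000000; k3 = (0.125000, -2.000000, 0.000000, 0.000000)
  k4: at (x, y) = (-0.225000, 0.600000), (dx/dtau, dy/dtau) = (0.125000, -2.000000); Gamma_xxx = 0.000000, Gamma_xxy = 0.000000, Gamma_xyy = 0.000000, Gamma_yxx = 0.000000, Gamma_yxy = 0.000000, Gamma_yyy = 0.000000; k4 = (0.125000, -2.000000, 0.000000, 0.000000)
  Y <- Y + (h/6)(k1 + 2k2 + 2k3 + k4): x = -0.2250, y = 0.6000, dx/dtau = 0.1250, dy/dtau = -2.0000

Answer: x = -0.2250, y = 0.6000, dx/dtau = 0.1250, dy/dtau = -2.0000


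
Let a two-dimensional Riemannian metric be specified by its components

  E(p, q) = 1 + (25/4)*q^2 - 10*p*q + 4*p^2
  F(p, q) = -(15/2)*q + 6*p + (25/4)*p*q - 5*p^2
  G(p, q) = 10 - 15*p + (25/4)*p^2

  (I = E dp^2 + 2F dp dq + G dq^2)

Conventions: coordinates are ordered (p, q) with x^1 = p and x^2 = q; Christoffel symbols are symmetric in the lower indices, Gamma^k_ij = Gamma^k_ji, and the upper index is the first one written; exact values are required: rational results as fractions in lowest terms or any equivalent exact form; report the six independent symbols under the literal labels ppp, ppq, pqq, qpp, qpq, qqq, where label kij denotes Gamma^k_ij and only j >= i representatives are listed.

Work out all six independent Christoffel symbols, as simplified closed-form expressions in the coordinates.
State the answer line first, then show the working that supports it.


Answer: Gamma_ppp = (16*p - 20*q)/(41*p^2 - 40*p*q - 60*p + 25*q^2 + 40), Gamma_ppq = (-20*p + 25*q)/(41*p^2 - 40*p*q - 60*p + 25*q^2 + 40), Gamma_pqq = 0, Gamma_qpp = (24 - 20*p)/(41*p^2 - 40*p*q - 60*p + 25*q^2 + 40), Gamma_qpq = (25*p - 30)/(41*p^2 - 40*p*q - 60*p + 25*q^2 + 40), Gamma_qqq = 0

E = 1 + (25/4)*q^2 - 10*p*q + 4*p^2; F = -(15/2)*q + 6*p + (25/4)*p*q - 5*p^2; G = 10 - 15*p + (25/4)*p^2
Gamma^k_ij = (1/2) g^{kl} (d_i g_jl + d_j g_il - d_l g_ij), with g^inv = (1/(EG-F^2)) [[G, -F], [-F, E]]
first partials: E_p = -10*q + 8*p, E_q = (25/2)*q - 10*p, F_p = 6 + (25/4)*q - 10*p, F_q = -15/2 + (25/4)*p, G_p = -15 + (25/2)*p, G_q = 0
D = EG - F^2 = 10 - 15*p + (25/4)*q^2 - 10*p*q + (41/4)*p^2
expanded: Gamma^p_pp = (G E_p - 2F F_p + F E_q)/(2D), Gamma^p_pq = (G E_q - F G_p)/(2D), Gamma^p_qq = (2G F_q - G G_p - F G_q)/(2D), Gamma^q_pp = (2E F_p - E E_q - F E_p)/(2D), Gamma^q_pq = (E G_p - F E_q)/(2D), Gamma^q_qq = (E G_q - 2F F_q + F G_p)/(2D); substitute and cancel common factors
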